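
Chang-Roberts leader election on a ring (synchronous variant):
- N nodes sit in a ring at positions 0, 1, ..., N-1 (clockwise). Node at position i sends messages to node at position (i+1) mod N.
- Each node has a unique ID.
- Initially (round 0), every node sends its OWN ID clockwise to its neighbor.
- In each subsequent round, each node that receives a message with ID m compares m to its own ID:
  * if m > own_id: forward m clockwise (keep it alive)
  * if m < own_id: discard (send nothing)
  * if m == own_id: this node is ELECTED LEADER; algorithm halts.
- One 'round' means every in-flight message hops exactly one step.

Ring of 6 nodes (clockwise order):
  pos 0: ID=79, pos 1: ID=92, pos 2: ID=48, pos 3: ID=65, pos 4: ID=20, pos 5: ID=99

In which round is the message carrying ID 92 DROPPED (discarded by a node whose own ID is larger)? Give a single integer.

Answer: 4

Derivation:
Round 1: pos1(id92) recv 79: drop; pos2(id48) recv 92: fwd; pos3(id65) recv 48: drop; pos4(id20) recv 65: fwd; pos5(id99) recv 20: drop; pos0(id79) recv 99: fwd
Round 2: pos3(id65) recv 92: fwd; pos5(id99) recv 65: drop; pos1(id92) recv 99: fwd
Round 3: pos4(id20) recv 92: fwd; pos2(id48) recv 99: fwd
Round 4: pos5(id99) recv 92: drop; pos3(id65) recv 99: fwd
Round 5: pos4(id20) recv 99: fwd
Round 6: pos5(id99) recv 99: ELECTED
Message ID 92 originates at pos 1; dropped at pos 5 in round 4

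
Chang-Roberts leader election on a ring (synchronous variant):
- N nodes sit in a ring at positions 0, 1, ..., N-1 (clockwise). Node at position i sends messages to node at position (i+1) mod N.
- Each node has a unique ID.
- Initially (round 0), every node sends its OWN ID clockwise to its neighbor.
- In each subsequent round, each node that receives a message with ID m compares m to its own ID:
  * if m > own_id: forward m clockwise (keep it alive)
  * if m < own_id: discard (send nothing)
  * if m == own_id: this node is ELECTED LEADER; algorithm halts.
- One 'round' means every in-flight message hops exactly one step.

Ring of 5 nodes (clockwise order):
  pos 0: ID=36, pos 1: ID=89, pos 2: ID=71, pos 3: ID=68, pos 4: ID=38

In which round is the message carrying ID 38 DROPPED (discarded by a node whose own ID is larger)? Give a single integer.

Round 1: pos1(id89) recv 36: drop; pos2(id71) recv 89: fwd; pos3(id68) recv 71: fwd; pos4(id38) recv 68: fwd; pos0(id36) recv 38: fwd
Round 2: pos3(id68) recv 89: fwd; pos4(id38) recv 71: fwd; pos0(id36) recv 68: fwd; pos1(id89) recv 38: drop
Round 3: pos4(id38) recv 89: fwd; pos0(id36) recv 71: fwd; pos1(id89) recv 68: drop
Round 4: pos0(id36) recv 89: fwd; pos1(id89) recv 71: drop
Round 5: pos1(id89) recv 89: ELECTED
Message ID 38 originates at pos 4; dropped at pos 1 in round 2

Answer: 2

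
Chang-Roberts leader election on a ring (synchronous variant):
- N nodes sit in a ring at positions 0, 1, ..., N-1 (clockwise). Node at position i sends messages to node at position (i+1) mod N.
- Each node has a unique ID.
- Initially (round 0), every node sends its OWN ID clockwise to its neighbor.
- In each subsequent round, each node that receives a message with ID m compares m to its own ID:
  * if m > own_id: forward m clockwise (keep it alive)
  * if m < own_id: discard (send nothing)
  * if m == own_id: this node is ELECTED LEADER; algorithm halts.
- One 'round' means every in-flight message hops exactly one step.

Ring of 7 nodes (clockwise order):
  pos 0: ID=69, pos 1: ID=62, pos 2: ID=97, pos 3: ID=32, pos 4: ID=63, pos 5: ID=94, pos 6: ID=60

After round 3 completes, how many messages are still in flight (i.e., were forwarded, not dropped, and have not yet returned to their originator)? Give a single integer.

Answer: 2

Derivation:
Round 1: pos1(id62) recv 69: fwd; pos2(id97) recv 62: drop; pos3(id32) recv 97: fwd; pos4(id63) recv 32: drop; pos5(id94) recv 63: drop; pos6(id60) recv 94: fwd; pos0(id69) recv 60: drop
Round 2: pos2(id97) recv 69: drop; pos4(id63) recv 97: fwd; pos0(id69) recv 94: fwd
Round 3: pos5(id94) recv 97: fwd; pos1(id62) recv 94: fwd
After round 3: 2 messages still in flight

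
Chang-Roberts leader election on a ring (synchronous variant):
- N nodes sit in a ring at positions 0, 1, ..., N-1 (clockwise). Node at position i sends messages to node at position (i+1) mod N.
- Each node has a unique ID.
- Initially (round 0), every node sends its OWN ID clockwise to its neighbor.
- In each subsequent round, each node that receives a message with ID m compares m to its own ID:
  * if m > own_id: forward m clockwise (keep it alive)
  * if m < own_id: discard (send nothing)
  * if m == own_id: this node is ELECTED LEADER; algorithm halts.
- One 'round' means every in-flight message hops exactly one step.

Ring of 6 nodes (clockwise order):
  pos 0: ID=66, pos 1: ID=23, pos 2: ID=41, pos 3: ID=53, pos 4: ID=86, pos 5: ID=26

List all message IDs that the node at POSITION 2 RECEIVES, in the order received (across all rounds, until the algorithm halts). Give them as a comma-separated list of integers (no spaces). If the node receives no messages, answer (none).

Round 1: pos1(id23) recv 66: fwd; pos2(id41) recv 23: drop; pos3(id53) recv 41: drop; pos4(id86) recv 53: drop; pos5(id26) recv 86: fwd; pos0(id66) recv 26: drop
Round 2: pos2(id41) recv 66: fwd; pos0(id66) recv 86: fwd
Round 3: pos3(id53) recv 66: fwd; pos1(id23) recv 86: fwd
Round 4: pos4(id86) recv 66: drop; pos2(id41) recv 86: fwd
Round 5: pos3(id53) recv 86: fwd
Round 6: pos4(id86) recv 86: ELECTED

Answer: 23,66,86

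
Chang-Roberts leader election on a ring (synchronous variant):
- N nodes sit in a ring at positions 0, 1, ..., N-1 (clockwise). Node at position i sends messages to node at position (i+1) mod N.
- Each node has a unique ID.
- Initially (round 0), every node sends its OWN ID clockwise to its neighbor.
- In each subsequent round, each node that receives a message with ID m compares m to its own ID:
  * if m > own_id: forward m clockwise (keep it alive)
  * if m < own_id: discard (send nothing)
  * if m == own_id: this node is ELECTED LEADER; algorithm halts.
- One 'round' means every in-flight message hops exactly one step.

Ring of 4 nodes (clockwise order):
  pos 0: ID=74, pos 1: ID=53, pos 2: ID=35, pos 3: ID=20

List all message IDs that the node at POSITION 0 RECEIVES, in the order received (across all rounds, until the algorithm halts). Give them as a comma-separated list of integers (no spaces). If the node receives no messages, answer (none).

Round 1: pos1(id53) recv 74: fwd; pos2(id35) recv 53: fwd; pos3(id20) recv 35: fwd; pos0(id74) recv 20: drop
Round 2: pos2(id35) recv 74: fwd; pos3(id20) recv 53: fwd; pos0(id74) recv 35: drop
Round 3: pos3(id20) recv 74: fwd; pos0(id74) recv 53: drop
Round 4: pos0(id74) recv 74: ELECTED

Answer: 20,35,53,74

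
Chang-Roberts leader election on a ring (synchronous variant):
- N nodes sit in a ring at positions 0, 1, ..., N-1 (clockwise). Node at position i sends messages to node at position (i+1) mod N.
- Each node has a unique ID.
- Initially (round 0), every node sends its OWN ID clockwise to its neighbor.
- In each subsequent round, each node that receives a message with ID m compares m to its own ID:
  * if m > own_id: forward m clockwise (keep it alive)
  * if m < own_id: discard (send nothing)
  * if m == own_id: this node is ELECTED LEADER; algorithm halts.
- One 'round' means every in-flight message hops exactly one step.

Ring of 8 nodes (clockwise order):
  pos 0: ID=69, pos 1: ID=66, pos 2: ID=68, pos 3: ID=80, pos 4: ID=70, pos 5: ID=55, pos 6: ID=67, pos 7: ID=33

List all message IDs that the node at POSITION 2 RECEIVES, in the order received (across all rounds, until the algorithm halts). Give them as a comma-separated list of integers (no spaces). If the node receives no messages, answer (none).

Round 1: pos1(id66) recv 69: fwd; pos2(id68) recv 66: drop; pos3(id80) recv 68: drop; pos4(id70) recv 80: fwd; pos5(id55) recv 70: fwd; pos6(id67) recv 55: drop; pos7(id33) recv 67: fwd; pos0(id69) recv 33: drop
Round 2: pos2(id68) recv 69: fwd; pos5(id55) recv 80: fwd; pos6(id67) recv 70: fwd; pos0(id69) recv 67: drop
Round 3: pos3(id80) recv 69: drop; pos6(id67) recv 80: fwd; pos7(id33) recv 70: fwd
Round 4: pos7(id33) recv 80: fwd; pos0(id69) recv 70: fwd
Round 5: pos0(id69) recv 80: fwd; pos1(id66) recv 70: fwd
Round 6: pos1(id66) recv 80: fwd; pos2(id68) recv 70: fwd
Round 7: pos2(id68) recv 80: fwd; pos3(id80) recv 70: drop
Round 8: pos3(id80) recv 80: ELECTED

Answer: 66,69,70,80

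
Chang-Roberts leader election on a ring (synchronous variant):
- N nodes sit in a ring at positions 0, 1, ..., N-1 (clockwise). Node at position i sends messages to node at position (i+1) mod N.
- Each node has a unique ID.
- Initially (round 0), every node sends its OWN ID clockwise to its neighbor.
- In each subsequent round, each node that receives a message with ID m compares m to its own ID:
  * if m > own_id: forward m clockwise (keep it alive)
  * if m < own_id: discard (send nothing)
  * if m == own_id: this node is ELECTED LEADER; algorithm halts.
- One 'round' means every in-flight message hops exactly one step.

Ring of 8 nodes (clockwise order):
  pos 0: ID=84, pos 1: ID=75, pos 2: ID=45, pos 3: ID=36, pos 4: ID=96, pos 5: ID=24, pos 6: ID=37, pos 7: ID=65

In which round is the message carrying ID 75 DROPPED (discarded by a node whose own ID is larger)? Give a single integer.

Round 1: pos1(id75) recv 84: fwd; pos2(id45) recv 75: fwd; pos3(id36) recv 45: fwd; pos4(id96) recv 36: drop; pos5(id24) recv 96: fwd; pos6(id37) recv 24: drop; pos7(id65) recv 37: drop; pos0(id84) recv 65: drop
Round 2: pos2(id45) recv 84: fwd; pos3(id36) recv 75: fwd; pos4(id96) recv 45: drop; pos6(id37) recv 96: fwd
Round 3: pos3(id36) recv 84: fwd; pos4(id96) recv 75: drop; pos7(id65) recv 96: fwd
Round 4: pos4(id96) recv 84: drop; pos0(id84) recv 96: fwd
Round 5: pos1(id75) recv 96: fwd
Round 6: pos2(id45) recv 96: fwd
Round 7: pos3(id36) recv 96: fwd
Round 8: pos4(id96) recv 96: ELECTED
Message ID 75 originates at pos 1; dropped at pos 4 in round 3

Answer: 3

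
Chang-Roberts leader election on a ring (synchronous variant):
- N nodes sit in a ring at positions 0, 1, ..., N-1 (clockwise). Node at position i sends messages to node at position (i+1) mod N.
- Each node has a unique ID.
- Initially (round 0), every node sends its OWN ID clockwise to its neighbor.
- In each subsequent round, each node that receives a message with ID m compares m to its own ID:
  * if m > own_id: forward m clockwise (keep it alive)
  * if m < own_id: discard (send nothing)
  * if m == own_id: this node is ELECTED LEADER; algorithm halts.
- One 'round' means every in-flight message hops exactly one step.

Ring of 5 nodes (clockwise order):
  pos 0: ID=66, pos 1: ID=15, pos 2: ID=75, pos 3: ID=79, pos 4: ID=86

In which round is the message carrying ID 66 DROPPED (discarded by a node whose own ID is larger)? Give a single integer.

Answer: 2

Derivation:
Round 1: pos1(id15) recv 66: fwd; pos2(id75) recv 15: drop; pos3(id79) recv 75: drop; pos4(id86) recv 79: drop; pos0(id66) recv 86: fwd
Round 2: pos2(id75) recv 66: drop; pos1(id15) recv 86: fwd
Round 3: pos2(id75) recv 86: fwd
Round 4: pos3(id79) recv 86: fwd
Round 5: pos4(id86) recv 86: ELECTED
Message ID 66 originates at pos 0; dropped at pos 2 in round 2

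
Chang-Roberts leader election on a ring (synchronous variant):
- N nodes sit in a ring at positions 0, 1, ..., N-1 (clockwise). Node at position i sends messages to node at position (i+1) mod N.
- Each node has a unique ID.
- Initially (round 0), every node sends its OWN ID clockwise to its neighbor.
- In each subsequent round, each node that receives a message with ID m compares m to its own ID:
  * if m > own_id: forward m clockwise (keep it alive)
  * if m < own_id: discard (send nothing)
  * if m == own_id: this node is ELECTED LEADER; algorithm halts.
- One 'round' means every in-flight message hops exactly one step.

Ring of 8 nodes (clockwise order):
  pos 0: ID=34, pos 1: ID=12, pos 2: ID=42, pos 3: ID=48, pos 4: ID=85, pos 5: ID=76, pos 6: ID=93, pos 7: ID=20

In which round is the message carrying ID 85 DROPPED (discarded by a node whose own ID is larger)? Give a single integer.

Round 1: pos1(id12) recv 34: fwd; pos2(id42) recv 12: drop; pos3(id48) recv 42: drop; pos4(id85) recv 48: drop; pos5(id76) recv 85: fwd; pos6(id93) recv 76: drop; pos7(id20) recv 93: fwd; pos0(id34) recv 20: drop
Round 2: pos2(id42) recv 34: drop; pos6(id93) recv 85: drop; pos0(id34) recv 93: fwd
Round 3: pos1(id12) recv 93: fwd
Round 4: pos2(id42) recv 93: fwd
Round 5: pos3(id48) recv 93: fwd
Round 6: pos4(id85) recv 93: fwd
Round 7: pos5(id76) recv 93: fwd
Round 8: pos6(id93) recv 93: ELECTED
Message ID 85 originates at pos 4; dropped at pos 6 in round 2

Answer: 2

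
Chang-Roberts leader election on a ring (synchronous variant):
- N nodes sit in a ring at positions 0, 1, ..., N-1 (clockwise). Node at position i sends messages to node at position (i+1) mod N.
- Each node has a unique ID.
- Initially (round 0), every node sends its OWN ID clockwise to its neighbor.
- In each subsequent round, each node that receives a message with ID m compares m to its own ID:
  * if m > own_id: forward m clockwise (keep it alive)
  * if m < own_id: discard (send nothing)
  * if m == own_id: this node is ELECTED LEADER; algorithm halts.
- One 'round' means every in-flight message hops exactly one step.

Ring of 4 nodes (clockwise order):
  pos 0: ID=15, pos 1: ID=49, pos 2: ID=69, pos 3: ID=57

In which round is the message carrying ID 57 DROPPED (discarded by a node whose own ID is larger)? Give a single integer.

Round 1: pos1(id49) recv 15: drop; pos2(id69) recv 49: drop; pos3(id57) recv 69: fwd; pos0(id15) recv 57: fwd
Round 2: pos0(id15) recv 69: fwd; pos1(id49) recv 57: fwd
Round 3: pos1(id49) recv 69: fwd; pos2(id69) recv 57: drop
Round 4: pos2(id69) recv 69: ELECTED
Message ID 57 originates at pos 3; dropped at pos 2 in round 3

Answer: 3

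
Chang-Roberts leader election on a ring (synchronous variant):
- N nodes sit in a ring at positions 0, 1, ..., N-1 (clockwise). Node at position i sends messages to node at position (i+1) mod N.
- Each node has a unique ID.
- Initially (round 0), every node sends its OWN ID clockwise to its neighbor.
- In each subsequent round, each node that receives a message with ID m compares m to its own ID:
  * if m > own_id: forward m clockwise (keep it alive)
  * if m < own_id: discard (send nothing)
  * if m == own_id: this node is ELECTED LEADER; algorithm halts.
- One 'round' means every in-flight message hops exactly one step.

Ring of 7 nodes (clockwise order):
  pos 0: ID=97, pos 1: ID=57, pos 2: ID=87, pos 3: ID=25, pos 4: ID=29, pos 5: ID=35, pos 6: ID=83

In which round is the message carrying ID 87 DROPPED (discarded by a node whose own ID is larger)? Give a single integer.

Answer: 5

Derivation:
Round 1: pos1(id57) recv 97: fwd; pos2(id87) recv 57: drop; pos3(id25) recv 87: fwd; pos4(id29) recv 25: drop; pos5(id35) recv 29: drop; pos6(id83) recv 35: drop; pos0(id97) recv 83: drop
Round 2: pos2(id87) recv 97: fwd; pos4(id29) recv 87: fwd
Round 3: pos3(id25) recv 97: fwd; pos5(id35) recv 87: fwd
Round 4: pos4(id29) recv 97: fwd; pos6(id83) recv 87: fwd
Round 5: pos5(id35) recv 97: fwd; pos0(id97) recv 87: drop
Round 6: pos6(id83) recv 97: fwd
Round 7: pos0(id97) recv 97: ELECTED
Message ID 87 originates at pos 2; dropped at pos 0 in round 5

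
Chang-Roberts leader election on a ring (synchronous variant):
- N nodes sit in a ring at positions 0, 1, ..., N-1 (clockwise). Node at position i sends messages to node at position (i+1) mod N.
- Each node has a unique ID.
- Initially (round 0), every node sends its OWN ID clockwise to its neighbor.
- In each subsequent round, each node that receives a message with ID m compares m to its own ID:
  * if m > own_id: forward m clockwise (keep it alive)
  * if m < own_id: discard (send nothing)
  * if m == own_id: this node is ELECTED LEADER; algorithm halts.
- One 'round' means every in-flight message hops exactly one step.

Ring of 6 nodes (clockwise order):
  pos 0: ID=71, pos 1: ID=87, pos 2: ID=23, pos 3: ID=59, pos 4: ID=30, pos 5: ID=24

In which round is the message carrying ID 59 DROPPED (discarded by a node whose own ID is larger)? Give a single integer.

Round 1: pos1(id87) recv 71: drop; pos2(id23) recv 87: fwd; pos3(id59) recv 23: drop; pos4(id30) recv 59: fwd; pos5(id24) recv 30: fwd; pos0(id71) recv 24: drop
Round 2: pos3(id59) recv 87: fwd; pos5(id24) recv 59: fwd; pos0(id71) recv 30: drop
Round 3: pos4(id30) recv 87: fwd; pos0(id71) recv 59: drop
Round 4: pos5(id24) recv 87: fwd
Round 5: pos0(id71) recv 87: fwd
Round 6: pos1(id87) recv 87: ELECTED
Message ID 59 originates at pos 3; dropped at pos 0 in round 3

Answer: 3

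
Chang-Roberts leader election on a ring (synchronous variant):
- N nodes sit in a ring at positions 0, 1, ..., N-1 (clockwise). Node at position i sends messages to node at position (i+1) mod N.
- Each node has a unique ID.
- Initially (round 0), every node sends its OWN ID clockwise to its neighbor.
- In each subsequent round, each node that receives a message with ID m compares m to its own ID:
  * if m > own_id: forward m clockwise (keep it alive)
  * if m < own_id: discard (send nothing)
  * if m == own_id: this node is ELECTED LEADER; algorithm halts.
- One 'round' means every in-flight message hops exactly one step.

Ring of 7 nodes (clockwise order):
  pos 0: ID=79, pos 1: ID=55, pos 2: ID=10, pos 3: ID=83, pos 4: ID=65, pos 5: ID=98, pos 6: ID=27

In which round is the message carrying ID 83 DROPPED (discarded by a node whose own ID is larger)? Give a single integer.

Answer: 2

Derivation:
Round 1: pos1(id55) recv 79: fwd; pos2(id10) recv 55: fwd; pos3(id83) recv 10: drop; pos4(id65) recv 83: fwd; pos5(id98) recv 65: drop; pos6(id27) recv 98: fwd; pos0(id79) recv 27: drop
Round 2: pos2(id10) recv 79: fwd; pos3(id83) recv 55: drop; pos5(id98) recv 83: drop; pos0(id79) recv 98: fwd
Round 3: pos3(id83) recv 79: drop; pos1(id55) recv 98: fwd
Round 4: pos2(id10) recv 98: fwd
Round 5: pos3(id83) recv 98: fwd
Round 6: pos4(id65) recv 98: fwd
Round 7: pos5(id98) recv 98: ELECTED
Message ID 83 originates at pos 3; dropped at pos 5 in round 2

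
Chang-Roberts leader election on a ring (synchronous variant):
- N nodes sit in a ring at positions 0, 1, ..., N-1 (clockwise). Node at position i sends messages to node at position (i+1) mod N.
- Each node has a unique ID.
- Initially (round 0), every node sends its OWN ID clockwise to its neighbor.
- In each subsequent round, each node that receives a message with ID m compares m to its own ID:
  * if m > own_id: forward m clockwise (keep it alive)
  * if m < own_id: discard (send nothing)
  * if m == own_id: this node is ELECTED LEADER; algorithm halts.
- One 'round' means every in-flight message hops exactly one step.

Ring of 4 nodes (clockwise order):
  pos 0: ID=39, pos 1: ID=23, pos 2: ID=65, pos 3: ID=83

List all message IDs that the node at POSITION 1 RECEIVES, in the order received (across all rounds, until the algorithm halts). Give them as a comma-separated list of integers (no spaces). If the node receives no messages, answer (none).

Round 1: pos1(id23) recv 39: fwd; pos2(id65) recv 23: drop; pos3(id83) recv 65: drop; pos0(id39) recv 83: fwd
Round 2: pos2(id65) recv 39: drop; pos1(id23) recv 83: fwd
Round 3: pos2(id65) recv 83: fwd
Round 4: pos3(id83) recv 83: ELECTED

Answer: 39,83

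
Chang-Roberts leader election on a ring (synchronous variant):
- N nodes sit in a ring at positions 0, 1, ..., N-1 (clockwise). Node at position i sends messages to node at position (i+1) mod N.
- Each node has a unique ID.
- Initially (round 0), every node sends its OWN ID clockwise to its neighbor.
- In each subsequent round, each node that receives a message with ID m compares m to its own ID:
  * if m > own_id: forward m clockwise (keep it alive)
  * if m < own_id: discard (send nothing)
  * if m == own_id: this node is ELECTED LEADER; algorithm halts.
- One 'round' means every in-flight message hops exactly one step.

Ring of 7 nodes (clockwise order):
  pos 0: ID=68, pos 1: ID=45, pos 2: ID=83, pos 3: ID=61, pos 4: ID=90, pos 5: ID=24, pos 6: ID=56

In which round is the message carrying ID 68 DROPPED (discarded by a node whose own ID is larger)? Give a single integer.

Round 1: pos1(id45) recv 68: fwd; pos2(id83) recv 45: drop; pos3(id61) recv 83: fwd; pos4(id90) recv 61: drop; pos5(id24) recv 90: fwd; pos6(id56) recv 24: drop; pos0(id68) recv 56: drop
Round 2: pos2(id83) recv 68: drop; pos4(id90) recv 83: drop; pos6(id56) recv 90: fwd
Round 3: pos0(id68) recv 90: fwd
Round 4: pos1(id45) recv 90: fwd
Round 5: pos2(id83) recv 90: fwd
Round 6: pos3(id61) recv 90: fwd
Round 7: pos4(id90) recv 90: ELECTED
Message ID 68 originates at pos 0; dropped at pos 2 in round 2

Answer: 2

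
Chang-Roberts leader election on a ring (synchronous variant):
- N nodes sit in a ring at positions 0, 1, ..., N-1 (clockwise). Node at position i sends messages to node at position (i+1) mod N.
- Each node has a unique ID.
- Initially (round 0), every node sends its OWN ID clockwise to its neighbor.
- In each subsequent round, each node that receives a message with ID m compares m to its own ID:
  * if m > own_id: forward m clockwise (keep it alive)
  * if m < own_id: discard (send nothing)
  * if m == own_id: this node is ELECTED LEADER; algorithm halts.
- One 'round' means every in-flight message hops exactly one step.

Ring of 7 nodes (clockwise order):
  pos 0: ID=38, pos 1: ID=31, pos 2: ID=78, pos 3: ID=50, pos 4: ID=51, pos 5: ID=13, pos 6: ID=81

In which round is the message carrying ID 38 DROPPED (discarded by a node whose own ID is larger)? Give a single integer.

Answer: 2

Derivation:
Round 1: pos1(id31) recv 38: fwd; pos2(id78) recv 31: drop; pos3(id50) recv 78: fwd; pos4(id51) recv 50: drop; pos5(id13) recv 51: fwd; pos6(id81) recv 13: drop; pos0(id38) recv 81: fwd
Round 2: pos2(id78) recv 38: drop; pos4(id51) recv 78: fwd; pos6(id81) recv 51: drop; pos1(id31) recv 81: fwd
Round 3: pos5(id13) recv 78: fwd; pos2(id78) recv 81: fwd
Round 4: pos6(id81) recv 78: drop; pos3(id50) recv 81: fwd
Round 5: pos4(id51) recv 81: fwd
Round 6: pos5(id13) recv 81: fwd
Round 7: pos6(id81) recv 81: ELECTED
Message ID 38 originates at pos 0; dropped at pos 2 in round 2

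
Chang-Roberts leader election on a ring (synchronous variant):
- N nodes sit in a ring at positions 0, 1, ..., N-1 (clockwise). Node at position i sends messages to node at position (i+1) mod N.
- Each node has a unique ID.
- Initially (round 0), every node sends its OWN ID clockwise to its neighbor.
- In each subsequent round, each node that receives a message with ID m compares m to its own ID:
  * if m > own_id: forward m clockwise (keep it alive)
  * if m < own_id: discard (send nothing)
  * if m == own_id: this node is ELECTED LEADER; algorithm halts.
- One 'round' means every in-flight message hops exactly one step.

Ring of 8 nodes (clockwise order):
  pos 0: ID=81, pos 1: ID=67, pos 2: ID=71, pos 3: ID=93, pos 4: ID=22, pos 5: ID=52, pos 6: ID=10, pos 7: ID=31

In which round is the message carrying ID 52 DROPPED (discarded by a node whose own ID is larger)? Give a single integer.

Answer: 3

Derivation:
Round 1: pos1(id67) recv 81: fwd; pos2(id71) recv 67: drop; pos3(id93) recv 71: drop; pos4(id22) recv 93: fwd; pos5(id52) recv 22: drop; pos6(id10) recv 52: fwd; pos7(id31) recv 10: drop; pos0(id81) recv 31: drop
Round 2: pos2(id71) recv 81: fwd; pos5(id52) recv 93: fwd; pos7(id31) recv 52: fwd
Round 3: pos3(id93) recv 81: drop; pos6(id10) recv 93: fwd; pos0(id81) recv 52: drop
Round 4: pos7(id31) recv 93: fwd
Round 5: pos0(id81) recv 93: fwd
Round 6: pos1(id67) recv 93: fwd
Round 7: pos2(id71) recv 93: fwd
Round 8: pos3(id93) recv 93: ELECTED
Message ID 52 originates at pos 5; dropped at pos 0 in round 3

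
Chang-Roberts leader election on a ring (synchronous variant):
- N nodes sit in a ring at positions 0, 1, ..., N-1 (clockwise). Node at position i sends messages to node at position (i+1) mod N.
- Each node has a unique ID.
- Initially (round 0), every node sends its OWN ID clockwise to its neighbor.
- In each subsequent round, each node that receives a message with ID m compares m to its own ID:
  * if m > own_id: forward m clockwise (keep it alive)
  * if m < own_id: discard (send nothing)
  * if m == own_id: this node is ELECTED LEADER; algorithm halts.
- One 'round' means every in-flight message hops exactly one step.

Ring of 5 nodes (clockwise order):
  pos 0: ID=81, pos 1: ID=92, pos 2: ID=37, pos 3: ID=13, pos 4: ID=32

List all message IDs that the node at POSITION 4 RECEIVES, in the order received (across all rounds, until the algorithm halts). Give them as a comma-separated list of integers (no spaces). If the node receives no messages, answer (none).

Round 1: pos1(id92) recv 81: drop; pos2(id37) recv 92: fwd; pos3(id13) recv 37: fwd; pos4(id32) recv 13: drop; pos0(id81) recv 32: drop
Round 2: pos3(id13) recv 92: fwd; pos4(id32) recv 37: fwd
Round 3: pos4(id32) recv 92: fwd; pos0(id81) recv 37: drop
Round 4: pos0(id81) recv 92: fwd
Round 5: pos1(id92) recv 92: ELECTED

Answer: 13,37,92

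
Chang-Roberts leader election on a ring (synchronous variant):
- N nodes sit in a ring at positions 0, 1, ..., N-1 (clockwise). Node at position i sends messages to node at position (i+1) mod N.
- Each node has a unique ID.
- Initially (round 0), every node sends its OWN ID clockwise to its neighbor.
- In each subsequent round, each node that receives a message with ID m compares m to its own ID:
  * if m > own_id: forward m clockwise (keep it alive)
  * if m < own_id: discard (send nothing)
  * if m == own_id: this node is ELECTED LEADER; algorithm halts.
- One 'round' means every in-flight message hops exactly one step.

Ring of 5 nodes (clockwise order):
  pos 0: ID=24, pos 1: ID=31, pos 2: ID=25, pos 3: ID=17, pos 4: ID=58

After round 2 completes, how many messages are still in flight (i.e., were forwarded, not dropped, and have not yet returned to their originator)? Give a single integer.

Answer: 2

Derivation:
Round 1: pos1(id31) recv 24: drop; pos2(id25) recv 31: fwd; pos3(id17) recv 25: fwd; pos4(id58) recv 17: drop; pos0(id24) recv 58: fwd
Round 2: pos3(id17) recv 31: fwd; pos4(id58) recv 25: drop; pos1(id31) recv 58: fwd
After round 2: 2 messages still in flight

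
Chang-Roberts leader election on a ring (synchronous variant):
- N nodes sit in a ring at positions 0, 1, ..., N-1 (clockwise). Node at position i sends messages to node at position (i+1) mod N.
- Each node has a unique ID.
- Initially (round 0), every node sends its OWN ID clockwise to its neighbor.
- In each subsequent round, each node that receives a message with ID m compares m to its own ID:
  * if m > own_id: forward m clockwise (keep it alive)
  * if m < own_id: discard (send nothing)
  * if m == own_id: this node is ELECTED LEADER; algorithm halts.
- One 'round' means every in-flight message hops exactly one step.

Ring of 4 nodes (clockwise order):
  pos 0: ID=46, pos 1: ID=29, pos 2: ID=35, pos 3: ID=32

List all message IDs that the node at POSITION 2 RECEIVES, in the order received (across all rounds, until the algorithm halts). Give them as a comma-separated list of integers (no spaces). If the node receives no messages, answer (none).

Answer: 29,46

Derivation:
Round 1: pos1(id29) recv 46: fwd; pos2(id35) recv 29: drop; pos3(id32) recv 35: fwd; pos0(id46) recv 32: drop
Round 2: pos2(id35) recv 46: fwd; pos0(id46) recv 35: drop
Round 3: pos3(id32) recv 46: fwd
Round 4: pos0(id46) recv 46: ELECTED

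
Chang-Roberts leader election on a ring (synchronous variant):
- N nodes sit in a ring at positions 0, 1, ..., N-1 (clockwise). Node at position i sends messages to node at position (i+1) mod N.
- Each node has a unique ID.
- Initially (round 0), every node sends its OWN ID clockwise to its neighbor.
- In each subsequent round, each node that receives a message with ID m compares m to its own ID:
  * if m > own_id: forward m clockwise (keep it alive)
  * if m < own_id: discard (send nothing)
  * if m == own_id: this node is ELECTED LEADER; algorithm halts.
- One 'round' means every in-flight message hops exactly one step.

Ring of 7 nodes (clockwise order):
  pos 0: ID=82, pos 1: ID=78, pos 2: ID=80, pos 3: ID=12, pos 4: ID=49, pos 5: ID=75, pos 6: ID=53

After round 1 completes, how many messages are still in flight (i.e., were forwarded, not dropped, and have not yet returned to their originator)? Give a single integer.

Answer: 3

Derivation:
Round 1: pos1(id78) recv 82: fwd; pos2(id80) recv 78: drop; pos3(id12) recv 80: fwd; pos4(id49) recv 12: drop; pos5(id75) recv 49: drop; pos6(id53) recv 75: fwd; pos0(id82) recv 53: drop
After round 1: 3 messages still in flight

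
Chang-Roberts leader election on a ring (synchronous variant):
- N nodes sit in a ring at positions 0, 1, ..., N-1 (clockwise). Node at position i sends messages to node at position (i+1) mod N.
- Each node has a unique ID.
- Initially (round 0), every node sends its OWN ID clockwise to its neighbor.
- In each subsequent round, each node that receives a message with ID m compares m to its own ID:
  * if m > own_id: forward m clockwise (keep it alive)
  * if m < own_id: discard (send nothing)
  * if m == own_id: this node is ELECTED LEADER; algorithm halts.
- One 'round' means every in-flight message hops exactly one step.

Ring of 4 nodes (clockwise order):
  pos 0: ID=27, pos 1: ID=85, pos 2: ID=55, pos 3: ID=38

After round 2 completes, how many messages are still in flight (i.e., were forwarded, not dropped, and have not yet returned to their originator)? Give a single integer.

Answer: 2

Derivation:
Round 1: pos1(id85) recv 27: drop; pos2(id55) recv 85: fwd; pos3(id38) recv 55: fwd; pos0(id27) recv 38: fwd
Round 2: pos3(id38) recv 85: fwd; pos0(id27) recv 55: fwd; pos1(id85) recv 38: drop
After round 2: 2 messages still in flight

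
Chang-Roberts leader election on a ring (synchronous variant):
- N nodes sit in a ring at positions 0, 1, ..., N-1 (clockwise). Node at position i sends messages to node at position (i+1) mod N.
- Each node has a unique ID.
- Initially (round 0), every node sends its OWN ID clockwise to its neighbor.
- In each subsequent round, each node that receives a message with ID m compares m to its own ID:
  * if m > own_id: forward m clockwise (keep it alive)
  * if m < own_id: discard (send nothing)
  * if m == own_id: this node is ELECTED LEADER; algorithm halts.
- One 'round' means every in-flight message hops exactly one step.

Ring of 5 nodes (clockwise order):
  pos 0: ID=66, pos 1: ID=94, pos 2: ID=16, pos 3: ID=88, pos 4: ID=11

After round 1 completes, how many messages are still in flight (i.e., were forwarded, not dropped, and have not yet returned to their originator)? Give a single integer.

Answer: 2

Derivation:
Round 1: pos1(id94) recv 66: drop; pos2(id16) recv 94: fwd; pos3(id88) recv 16: drop; pos4(id11) recv 88: fwd; pos0(id66) recv 11: drop
After round 1: 2 messages still in flight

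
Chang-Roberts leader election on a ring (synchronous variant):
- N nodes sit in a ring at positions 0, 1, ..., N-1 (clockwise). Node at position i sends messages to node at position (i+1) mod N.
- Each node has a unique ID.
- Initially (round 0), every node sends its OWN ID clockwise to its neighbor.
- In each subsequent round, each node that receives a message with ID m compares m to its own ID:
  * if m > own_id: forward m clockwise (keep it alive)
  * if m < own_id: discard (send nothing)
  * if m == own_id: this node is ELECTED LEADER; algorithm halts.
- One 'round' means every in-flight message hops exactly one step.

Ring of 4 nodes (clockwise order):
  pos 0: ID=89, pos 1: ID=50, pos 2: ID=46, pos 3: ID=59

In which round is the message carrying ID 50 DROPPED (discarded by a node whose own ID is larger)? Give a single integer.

Answer: 2

Derivation:
Round 1: pos1(id50) recv 89: fwd; pos2(id46) recv 50: fwd; pos3(id59) recv 46: drop; pos0(id89) recv 59: drop
Round 2: pos2(id46) recv 89: fwd; pos3(id59) recv 50: drop
Round 3: pos3(id59) recv 89: fwd
Round 4: pos0(id89) recv 89: ELECTED
Message ID 50 originates at pos 1; dropped at pos 3 in round 2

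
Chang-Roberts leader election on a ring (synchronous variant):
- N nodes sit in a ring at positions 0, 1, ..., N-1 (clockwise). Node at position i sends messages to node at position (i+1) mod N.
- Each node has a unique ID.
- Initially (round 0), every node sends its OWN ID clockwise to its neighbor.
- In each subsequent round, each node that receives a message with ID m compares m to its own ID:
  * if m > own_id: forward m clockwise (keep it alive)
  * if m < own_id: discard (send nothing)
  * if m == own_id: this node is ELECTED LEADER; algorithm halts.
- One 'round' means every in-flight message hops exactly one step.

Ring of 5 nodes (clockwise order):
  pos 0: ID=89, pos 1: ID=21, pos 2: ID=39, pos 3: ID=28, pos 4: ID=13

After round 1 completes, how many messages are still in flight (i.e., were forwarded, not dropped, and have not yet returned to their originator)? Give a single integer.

Answer: 3

Derivation:
Round 1: pos1(id21) recv 89: fwd; pos2(id39) recv 21: drop; pos3(id28) recv 39: fwd; pos4(id13) recv 28: fwd; pos0(id89) recv 13: drop
After round 1: 3 messages still in flight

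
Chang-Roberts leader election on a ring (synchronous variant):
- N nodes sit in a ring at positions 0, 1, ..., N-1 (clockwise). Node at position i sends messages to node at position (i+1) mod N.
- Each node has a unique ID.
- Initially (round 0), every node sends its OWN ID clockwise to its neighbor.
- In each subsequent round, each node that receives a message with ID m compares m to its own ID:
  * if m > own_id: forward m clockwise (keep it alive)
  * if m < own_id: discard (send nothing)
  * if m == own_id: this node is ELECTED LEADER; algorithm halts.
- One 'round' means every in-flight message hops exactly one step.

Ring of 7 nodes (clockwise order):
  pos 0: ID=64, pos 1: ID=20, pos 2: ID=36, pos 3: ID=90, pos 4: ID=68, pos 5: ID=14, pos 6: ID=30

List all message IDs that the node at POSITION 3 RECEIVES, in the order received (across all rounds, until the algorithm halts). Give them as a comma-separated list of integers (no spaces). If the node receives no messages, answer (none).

Round 1: pos1(id20) recv 64: fwd; pos2(id36) recv 20: drop; pos3(id90) recv 36: drop; pos4(id68) recv 90: fwd; pos5(id14) recv 68: fwd; pos6(id30) recv 14: drop; pos0(id64) recv 30: drop
Round 2: pos2(id36) recv 64: fwd; pos5(id14) recv 90: fwd; pos6(id30) recv 68: fwd
Round 3: pos3(id90) recv 64: drop; pos6(id30) recv 90: fwd; pos0(id64) recv 68: fwd
Round 4: pos0(id64) recv 90: fwd; pos1(id20) recv 68: fwd
Round 5: pos1(id20) recv 90: fwd; pos2(id36) recv 68: fwd
Round 6: pos2(id36) recv 90: fwd; pos3(id90) recv 68: drop
Round 7: pos3(id90) recv 90: ELECTED

Answer: 36,64,68,90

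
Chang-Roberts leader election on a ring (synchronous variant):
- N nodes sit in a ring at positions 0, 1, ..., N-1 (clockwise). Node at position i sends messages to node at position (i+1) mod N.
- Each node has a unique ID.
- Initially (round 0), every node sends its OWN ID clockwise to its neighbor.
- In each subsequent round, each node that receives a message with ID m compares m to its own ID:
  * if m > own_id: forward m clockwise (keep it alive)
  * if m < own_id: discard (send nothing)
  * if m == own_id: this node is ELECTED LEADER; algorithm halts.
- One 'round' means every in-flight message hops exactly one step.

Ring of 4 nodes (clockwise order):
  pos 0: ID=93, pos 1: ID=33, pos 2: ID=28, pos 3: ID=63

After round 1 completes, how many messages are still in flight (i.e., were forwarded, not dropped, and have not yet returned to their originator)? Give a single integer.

Answer: 2

Derivation:
Round 1: pos1(id33) recv 93: fwd; pos2(id28) recv 33: fwd; pos3(id63) recv 28: drop; pos0(id93) recv 63: drop
After round 1: 2 messages still in flight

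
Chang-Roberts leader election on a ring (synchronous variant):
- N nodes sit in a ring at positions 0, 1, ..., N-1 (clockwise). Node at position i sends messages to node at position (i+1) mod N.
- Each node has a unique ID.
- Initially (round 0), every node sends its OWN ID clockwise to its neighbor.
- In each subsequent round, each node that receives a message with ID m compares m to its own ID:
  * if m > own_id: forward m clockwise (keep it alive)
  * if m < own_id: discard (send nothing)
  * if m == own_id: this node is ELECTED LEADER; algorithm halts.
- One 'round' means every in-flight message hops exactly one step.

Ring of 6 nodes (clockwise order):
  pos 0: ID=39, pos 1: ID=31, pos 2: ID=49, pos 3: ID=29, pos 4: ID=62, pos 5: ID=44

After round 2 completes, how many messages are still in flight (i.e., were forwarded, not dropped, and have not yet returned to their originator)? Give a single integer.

Round 1: pos1(id31) recv 39: fwd; pos2(id49) recv 31: drop; pos3(id29) recv 49: fwd; pos4(id62) recv 29: drop; pos5(id44) recv 62: fwd; pos0(id39) recv 44: fwd
Round 2: pos2(id49) recv 39: drop; pos4(id62) recv 49: drop; pos0(id39) recv 62: fwd; pos1(id31) recv 44: fwd
After round 2: 2 messages still in flight

Answer: 2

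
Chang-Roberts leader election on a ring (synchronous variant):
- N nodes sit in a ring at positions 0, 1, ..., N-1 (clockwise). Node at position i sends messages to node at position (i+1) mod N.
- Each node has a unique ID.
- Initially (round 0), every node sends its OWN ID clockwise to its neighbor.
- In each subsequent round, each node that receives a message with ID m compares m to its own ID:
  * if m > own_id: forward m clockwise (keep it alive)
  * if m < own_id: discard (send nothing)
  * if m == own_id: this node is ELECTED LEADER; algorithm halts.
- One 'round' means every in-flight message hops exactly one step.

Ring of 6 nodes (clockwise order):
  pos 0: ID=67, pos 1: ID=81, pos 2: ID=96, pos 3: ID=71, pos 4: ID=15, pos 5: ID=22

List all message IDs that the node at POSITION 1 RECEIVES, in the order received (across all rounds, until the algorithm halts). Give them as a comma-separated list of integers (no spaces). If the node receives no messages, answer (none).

Answer: 67,71,96

Derivation:
Round 1: pos1(id81) recv 67: drop; pos2(id96) recv 81: drop; pos3(id71) recv 96: fwd; pos4(id15) recv 71: fwd; pos5(id22) recv 15: drop; pos0(id67) recv 22: drop
Round 2: pos4(id15) recv 96: fwd; pos5(id22) recv 71: fwd
Round 3: pos5(id22) recv 96: fwd; pos0(id67) recv 71: fwd
Round 4: pos0(id67) recv 96: fwd; pos1(id81) recv 71: drop
Round 5: pos1(id81) recv 96: fwd
Round 6: pos2(id96) recv 96: ELECTED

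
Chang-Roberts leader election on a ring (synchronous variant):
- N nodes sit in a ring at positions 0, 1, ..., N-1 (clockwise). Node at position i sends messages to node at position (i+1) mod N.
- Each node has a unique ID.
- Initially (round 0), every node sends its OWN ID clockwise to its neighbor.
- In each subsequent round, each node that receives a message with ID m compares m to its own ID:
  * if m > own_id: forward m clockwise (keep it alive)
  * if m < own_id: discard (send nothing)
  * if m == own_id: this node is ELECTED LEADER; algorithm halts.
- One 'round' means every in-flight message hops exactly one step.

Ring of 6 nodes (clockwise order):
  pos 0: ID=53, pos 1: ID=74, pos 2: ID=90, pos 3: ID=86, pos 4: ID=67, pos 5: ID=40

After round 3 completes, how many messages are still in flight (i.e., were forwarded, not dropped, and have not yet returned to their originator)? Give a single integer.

Round 1: pos1(id74) recv 53: drop; pos2(id90) recv 74: drop; pos3(id86) recv 90: fwd; pos4(id67) recv 86: fwd; pos5(id40) recv 67: fwd; pos0(id53) recv 40: drop
Round 2: pos4(id67) recv 90: fwd; pos5(id40) recv 86: fwd; pos0(id53) recv 67: fwd
Round 3: pos5(id40) recv 90: fwd; pos0(id53) recv 86: fwd; pos1(id74) recv 67: drop
After round 3: 2 messages still in flight

Answer: 2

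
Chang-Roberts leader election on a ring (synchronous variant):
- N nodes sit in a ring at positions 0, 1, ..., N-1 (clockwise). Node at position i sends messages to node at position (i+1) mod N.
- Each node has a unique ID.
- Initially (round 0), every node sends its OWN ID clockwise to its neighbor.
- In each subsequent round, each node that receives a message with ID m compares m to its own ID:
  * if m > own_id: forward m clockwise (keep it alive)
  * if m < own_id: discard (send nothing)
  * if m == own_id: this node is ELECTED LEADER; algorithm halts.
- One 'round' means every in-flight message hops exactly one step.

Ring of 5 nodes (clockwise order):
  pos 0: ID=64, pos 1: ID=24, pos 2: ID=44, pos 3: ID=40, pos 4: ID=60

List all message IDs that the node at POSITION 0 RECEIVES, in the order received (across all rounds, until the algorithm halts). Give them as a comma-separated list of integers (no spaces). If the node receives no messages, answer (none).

Answer: 60,64

Derivation:
Round 1: pos1(id24) recv 64: fwd; pos2(id44) recv 24: drop; pos3(id40) recv 44: fwd; pos4(id60) recv 40: drop; pos0(id64) recv 60: drop
Round 2: pos2(id44) recv 64: fwd; pos4(id60) recv 44: drop
Round 3: pos3(id40) recv 64: fwd
Round 4: pos4(id60) recv 64: fwd
Round 5: pos0(id64) recv 64: ELECTED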